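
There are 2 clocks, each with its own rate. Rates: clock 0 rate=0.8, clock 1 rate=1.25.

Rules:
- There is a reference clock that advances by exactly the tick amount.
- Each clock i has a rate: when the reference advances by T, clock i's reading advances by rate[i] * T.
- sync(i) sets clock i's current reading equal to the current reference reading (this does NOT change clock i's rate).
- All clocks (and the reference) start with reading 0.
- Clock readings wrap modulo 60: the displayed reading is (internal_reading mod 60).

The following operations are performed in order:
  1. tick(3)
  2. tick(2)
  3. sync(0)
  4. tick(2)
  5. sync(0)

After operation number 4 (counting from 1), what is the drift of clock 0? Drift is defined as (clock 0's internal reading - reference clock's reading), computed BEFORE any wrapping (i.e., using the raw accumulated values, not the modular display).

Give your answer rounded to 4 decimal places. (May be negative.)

Answer: -0.4000

Derivation:
After op 1 tick(3): ref=3.0000 raw=[2.4000 3.7500]
After op 2 tick(2): ref=5.0000 raw=[4.0000 6.2500]
After op 3 sync(0): ref=5.0000 raw=[5.0000 6.2500]
After op 4 tick(2): ref=7.0000 raw=[6.6000 8.7500]
Drift of clock 0 after op 4: 6.6000 - 7.0000 = -0.4000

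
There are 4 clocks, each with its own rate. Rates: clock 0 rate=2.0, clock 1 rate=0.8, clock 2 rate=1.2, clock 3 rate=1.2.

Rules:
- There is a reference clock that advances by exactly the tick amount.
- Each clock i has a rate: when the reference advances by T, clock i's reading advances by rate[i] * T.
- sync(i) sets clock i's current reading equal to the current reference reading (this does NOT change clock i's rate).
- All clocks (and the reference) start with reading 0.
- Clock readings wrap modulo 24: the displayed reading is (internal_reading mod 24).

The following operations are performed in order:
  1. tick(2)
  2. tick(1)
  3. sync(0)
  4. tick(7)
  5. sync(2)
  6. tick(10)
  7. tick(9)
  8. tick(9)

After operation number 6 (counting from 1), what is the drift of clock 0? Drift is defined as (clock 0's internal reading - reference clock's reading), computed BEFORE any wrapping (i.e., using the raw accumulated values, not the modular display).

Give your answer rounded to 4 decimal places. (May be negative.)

Answer: 17.0000

Derivation:
After op 1 tick(2): ref=2.0000 raw=[4.0000 1.6000 2.4000 2.4000]
After op 2 tick(1): ref=3.0000 raw=[6.0000 2.4000 3.6000 3.6000]
After op 3 sync(0): ref=3.0000 raw=[3.0000 2.4000 3.6000 3.6000]
After op 4 tick(7): ref=10.0000 raw=[17.0000 8.0000 12.0000 12.0000]
After op 5 sync(2): ref=10.0000 raw=[17.0000 8.0000 10.0000 12.0000]
After op 6 tick(10): ref=20.0000 raw=[37.0000 16.0000 22.0000 24.0000]
Drift of clock 0 after op 6: 37.0000 - 20.0000 = 17.0000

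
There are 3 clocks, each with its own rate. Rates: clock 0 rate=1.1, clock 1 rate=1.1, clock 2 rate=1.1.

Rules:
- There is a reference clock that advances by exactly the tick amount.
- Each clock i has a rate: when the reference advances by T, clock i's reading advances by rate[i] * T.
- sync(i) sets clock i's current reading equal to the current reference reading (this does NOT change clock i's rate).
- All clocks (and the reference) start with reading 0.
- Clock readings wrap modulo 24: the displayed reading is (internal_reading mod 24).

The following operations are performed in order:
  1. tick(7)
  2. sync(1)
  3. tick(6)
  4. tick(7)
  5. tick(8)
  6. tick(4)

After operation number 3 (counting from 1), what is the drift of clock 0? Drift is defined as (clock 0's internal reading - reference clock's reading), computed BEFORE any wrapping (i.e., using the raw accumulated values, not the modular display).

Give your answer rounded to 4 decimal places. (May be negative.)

Answer: 1.3000

Derivation:
After op 1 tick(7): ref=7.0000 raw=[7.7000 7.7000 7.7000]
After op 2 sync(1): ref=7.0000 raw=[7.7000 7.0000 7.7000]
After op 3 tick(6): ref=13.0000 raw=[14.3000 13.6000 14.3000]
Drift of clock 0 after op 3: 14.3000 - 13.0000 = 1.3000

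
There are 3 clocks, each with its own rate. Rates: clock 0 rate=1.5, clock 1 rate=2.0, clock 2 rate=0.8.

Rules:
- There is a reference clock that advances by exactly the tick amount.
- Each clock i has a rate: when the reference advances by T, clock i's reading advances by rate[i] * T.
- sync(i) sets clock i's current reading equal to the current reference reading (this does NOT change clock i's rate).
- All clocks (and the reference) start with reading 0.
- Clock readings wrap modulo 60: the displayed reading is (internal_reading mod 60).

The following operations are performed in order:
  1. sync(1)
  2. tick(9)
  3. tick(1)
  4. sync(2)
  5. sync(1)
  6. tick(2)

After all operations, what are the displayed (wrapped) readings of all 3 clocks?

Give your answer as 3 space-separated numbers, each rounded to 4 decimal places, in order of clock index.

After op 1 sync(1): ref=0.0000 raw=[0.0000 0.0000 0.0000]
After op 2 tick(9): ref=9.0000 raw=[13.5000 18.0000 7.2000]
After op 3 tick(1): ref=10.0000 raw=[15.0000 20.0000 8.0000]
After op 4 sync(2): ref=10.0000 raw=[15.0000 20.0000 10.0000]
After op 5 sync(1): ref=10.0000 raw=[15.0000 10.0000 10.0000]
After op 6 tick(2): ref=12.0000 raw=[18.0000 14.0000 11.6000]
Wrap final raw readings (mod 60): 18.0000 mod 60 = 18.0000; 14.0000 mod 60 = 14.0000; 11.6000 mod 60 = 11.6000

Answer: 18.0000 14.0000 11.6000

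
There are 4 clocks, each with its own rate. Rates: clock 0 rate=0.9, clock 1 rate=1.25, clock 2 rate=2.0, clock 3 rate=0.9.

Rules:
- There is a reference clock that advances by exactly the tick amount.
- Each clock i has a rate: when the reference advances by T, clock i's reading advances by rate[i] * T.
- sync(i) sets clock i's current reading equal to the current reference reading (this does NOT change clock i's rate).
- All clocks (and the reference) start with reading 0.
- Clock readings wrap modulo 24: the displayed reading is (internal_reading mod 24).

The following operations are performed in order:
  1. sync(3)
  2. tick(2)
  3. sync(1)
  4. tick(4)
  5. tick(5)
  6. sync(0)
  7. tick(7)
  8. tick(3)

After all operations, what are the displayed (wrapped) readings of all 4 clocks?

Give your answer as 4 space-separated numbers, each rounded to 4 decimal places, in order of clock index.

Answer: 20.0000 1.7500 18.0000 18.9000

Derivation:
After op 1 sync(3): ref=0.0000 raw=[0.0000 0.0000 0.0000 0.0000]
After op 2 tick(2): ref=2.0000 raw=[1.8000 2.5000 4.0000 1.8000]
After op 3 sync(1): ref=2.0000 raw=[1.8000 2.0000 4.0000 1.8000]
After op 4 tick(4): ref=6.0000 raw=[5.4000 7.0000 12.0000 5.4000]
After op 5 tick(5): ref=11.0000 raw=[9.9000 13.2500 22.0000 9.9000]
After op 6 sync(0): ref=11.0000 raw=[11.0000 13.2500 22.0000 9.9000]
After op 7 tick(7): ref=18.0000 raw=[17.3000 22.0000 36.0000 16.2000]
After op 8 tick(3): ref=21.0000 raw=[20.0000 25.7500 42.0000 18.9000]
Wrap final raw readings (mod 24): 20.0000 mod 24 = 20.0000; 25.7500 mod 24 = 1.7500; 42.0000 mod 24 = 18.0000; 18.9000 mod 24 = 18.9000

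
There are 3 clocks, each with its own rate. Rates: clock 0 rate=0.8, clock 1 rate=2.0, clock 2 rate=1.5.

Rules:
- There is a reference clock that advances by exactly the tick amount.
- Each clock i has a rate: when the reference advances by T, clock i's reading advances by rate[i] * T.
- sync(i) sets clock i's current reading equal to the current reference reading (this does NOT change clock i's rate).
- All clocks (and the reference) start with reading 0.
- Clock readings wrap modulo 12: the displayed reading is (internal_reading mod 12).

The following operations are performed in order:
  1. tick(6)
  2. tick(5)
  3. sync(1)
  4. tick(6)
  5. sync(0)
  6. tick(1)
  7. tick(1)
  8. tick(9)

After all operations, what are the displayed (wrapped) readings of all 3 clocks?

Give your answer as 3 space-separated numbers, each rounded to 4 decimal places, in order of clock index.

Answer: 1.8000 9.0000 6.0000

Derivation:
After op 1 tick(6): ref=6.0000 raw=[4.8000 12.0000 9.0000]
After op 2 tick(5): ref=11.0000 raw=[8.8000 22.0000 16.5000]
After op 3 sync(1): ref=11.0000 raw=[8.8000 11.0000 16.5000]
After op 4 tick(6): ref=17.0000 raw=[13.6000 23.0000 25.5000]
After op 5 sync(0): ref=17.0000 raw=[17.0000 23.0000 25.5000]
After op 6 tick(1): ref=18.0000 raw=[17.8000 25.0000 27.0000]
After op 7 tick(1): ref=19.0000 raw=[18.6000 27.0000 28.5000]
After op 8 tick(9): ref=28.0000 raw=[25.8000 45.0000 42.0000]
Wrap final raw readings (mod 12): 25.8000 mod 12 = 1.8000; 45.0000 mod 12 = 9.0000; 42.0000 mod 12 = 6.0000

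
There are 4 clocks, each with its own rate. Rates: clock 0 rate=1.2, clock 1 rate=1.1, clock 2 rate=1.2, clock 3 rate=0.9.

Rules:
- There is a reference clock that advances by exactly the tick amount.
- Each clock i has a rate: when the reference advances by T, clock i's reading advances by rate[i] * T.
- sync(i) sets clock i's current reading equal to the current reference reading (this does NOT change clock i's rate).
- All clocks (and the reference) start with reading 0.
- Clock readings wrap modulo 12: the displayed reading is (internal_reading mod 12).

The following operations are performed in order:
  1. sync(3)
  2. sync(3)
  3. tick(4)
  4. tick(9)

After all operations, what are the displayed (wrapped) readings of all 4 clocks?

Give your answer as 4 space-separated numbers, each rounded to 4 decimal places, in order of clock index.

Answer: 3.6000 2.3000 3.6000 11.7000

Derivation:
After op 1 sync(3): ref=0.0000 raw=[0.0000 0.0000 0.0000 0.0000]
After op 2 sync(3): ref=0.0000 raw=[0.0000 0.0000 0.0000 0.0000]
After op 3 tick(4): ref=4.0000 raw=[4.8000 4.4000 4.8000 3.6000]
After op 4 tick(9): ref=13.0000 raw=[15.6000 14.3000 15.6000 11.7000]
Wrap final raw readings (mod 12): 15.6000 mod 12 = 3.6000; 14.3000 mod 12 = 2.3000; 15.6000 mod 12 = 3.6000; 11.7000 mod 12 = 11.7000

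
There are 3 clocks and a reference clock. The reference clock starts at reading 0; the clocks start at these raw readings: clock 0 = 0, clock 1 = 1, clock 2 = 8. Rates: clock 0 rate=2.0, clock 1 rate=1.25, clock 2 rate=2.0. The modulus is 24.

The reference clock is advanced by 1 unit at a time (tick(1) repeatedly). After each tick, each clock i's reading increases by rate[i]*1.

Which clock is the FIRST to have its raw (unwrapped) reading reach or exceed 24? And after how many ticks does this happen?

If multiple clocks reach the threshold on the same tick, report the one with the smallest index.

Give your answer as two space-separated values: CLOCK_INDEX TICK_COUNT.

Answer: 2 8

Derivation:
clock 0: start=0, rate=2.0, needs 24-0 = 24; ticks = ceil(24/2.0) = ceil(12.0000) = 12; reading at tick 12 = 0 + 2.0*12 = 24.0000
clock 1: start=1, rate=1.25, needs 24-1 = 23; ticks = ceil(23/1.25) = ceil(18.4000) = 19; reading at tick 19 = 1 + 1.25*19 = 24.7500
clock 2: start=8, rate=2.0, needs 24-8 = 16; ticks = ceil(16/2.0) = ceil(8.0000) = 8; reading at tick 8 = 8 + 2.0*8 = 24.0000
Minimum tick count = 8; winners = [2]; smallest index = 2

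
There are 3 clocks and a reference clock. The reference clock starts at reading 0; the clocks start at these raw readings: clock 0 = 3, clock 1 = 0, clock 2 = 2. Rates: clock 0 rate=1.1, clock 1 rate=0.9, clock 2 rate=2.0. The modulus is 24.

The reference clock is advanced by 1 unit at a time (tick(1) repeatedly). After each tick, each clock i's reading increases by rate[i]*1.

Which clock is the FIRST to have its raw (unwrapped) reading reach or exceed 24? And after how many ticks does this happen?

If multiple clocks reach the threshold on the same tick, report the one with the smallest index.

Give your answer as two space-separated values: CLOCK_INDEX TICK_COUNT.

clock 0: start=3, rate=1.1, needs 24-3 = 21; ticks = ceil(21/1.1) = ceil(19.0909) = 20; reading at tick 20 = 3 + 1.1*20 = 25.0000
clock 1: start=0, rate=0.9, needs 24-0 = 24; ticks = ceil(24/0.9) = ceil(26.6667) = 27; reading at tick 27 = 0 + 0.9*27 = 24.3000
clock 2: start=2, rate=2.0, needs 24-2 = 22; ticks = ceil(22/2.0) = ceil(11.0000) = 11; reading at tick 11 = 2 + 2.0*11 = 24.0000
Minimum tick count = 11; winners = [2]; smallest index = 2

Answer: 2 11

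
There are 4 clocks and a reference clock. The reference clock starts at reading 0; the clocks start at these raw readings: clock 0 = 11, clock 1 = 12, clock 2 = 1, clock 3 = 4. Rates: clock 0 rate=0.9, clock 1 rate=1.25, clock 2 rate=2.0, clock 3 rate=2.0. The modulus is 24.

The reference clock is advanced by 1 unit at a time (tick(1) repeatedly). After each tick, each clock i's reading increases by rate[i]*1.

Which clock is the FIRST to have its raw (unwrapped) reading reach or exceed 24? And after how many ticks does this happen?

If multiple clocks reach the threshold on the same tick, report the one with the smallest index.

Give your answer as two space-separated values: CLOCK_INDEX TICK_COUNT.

Answer: 1 10

Derivation:
clock 0: start=11, rate=0.9, needs 24-11 = 13; ticks = ceil(13/0.9) = ceil(14.4444) = 15; reading at tick 15 = 11 + 0.9*15 = 24.5000
clock 1: start=12, rate=1.25, needs 24-12 = 12; ticks = ceil(12/1.25) = ceil(9.6000) = 10; reading at tick 10 = 12 + 1.25*10 = 24.5000
clock 2: start=1, rate=2.0, needs 24-1 = 23; ticks = ceil(23/2.0) = ceil(11.5000) = 12; reading at tick 12 = 1 + 2.0*12 = 25.0000
clock 3: start=4, rate=2.0, needs 24-4 = 20; ticks = ceil(20/2.0) = ceil(10.0000) = 10; reading at tick 10 = 4 + 2.0*10 = 24.0000
Minimum tick count = 10; winners = [1, 3]; smallest index = 1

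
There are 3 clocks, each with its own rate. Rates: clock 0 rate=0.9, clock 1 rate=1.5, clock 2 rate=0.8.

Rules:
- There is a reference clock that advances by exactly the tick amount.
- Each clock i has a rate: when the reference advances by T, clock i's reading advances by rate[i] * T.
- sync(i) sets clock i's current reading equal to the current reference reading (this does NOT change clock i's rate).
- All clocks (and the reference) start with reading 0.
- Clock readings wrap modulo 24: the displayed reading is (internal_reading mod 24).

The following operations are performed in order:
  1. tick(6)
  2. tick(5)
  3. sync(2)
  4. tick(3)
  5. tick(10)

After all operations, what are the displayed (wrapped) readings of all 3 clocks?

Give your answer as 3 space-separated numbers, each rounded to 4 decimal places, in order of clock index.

After op 1 tick(6): ref=6.0000 raw=[5.4000 9.0000 4.8000]
After op 2 tick(5): ref=11.0000 raw=[9.9000 16.5000 8.8000]
After op 3 sync(2): ref=11.0000 raw=[9.9000 16.5000 11.0000]
After op 4 tick(3): ref=14.0000 raw=[12.6000 21.0000 13.4000]
After op 5 tick(10): ref=24.0000 raw=[21.6000 36.0000 21.4000]
Wrap final raw readings (mod 24): 21.6000 mod 24 = 21.6000; 36.0000 mod 24 = 12.0000; 21.4000 mod 24 = 21.4000

Answer: 21.6000 12.0000 21.4000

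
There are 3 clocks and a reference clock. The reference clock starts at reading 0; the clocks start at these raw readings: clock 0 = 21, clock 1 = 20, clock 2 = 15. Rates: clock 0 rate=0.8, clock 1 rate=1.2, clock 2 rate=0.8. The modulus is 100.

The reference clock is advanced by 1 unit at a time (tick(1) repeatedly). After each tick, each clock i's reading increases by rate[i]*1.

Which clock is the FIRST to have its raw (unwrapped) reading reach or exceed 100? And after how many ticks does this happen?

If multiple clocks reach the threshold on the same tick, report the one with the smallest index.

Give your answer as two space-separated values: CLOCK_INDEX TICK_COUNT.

clock 0: start=21, rate=0.8, needs 100-21 = 79; ticks = ceil(79/0.8) = ceil(98.7500) = 99; reading at tick 99 = 21 + 0.8*99 = 100.2000
clock 1: start=20, rate=1.2, needs 100-20 = 80; ticks = ceil(80/1.2) = ceil(66.6667) = 67; reading at tick 67 = 20 + 1.2*67 = 100.4000
clock 2: start=15, rate=0.8, needs 100-15 = 85; ticks = ceil(85/0.8) = ceil(106.2500) = 107; reading at tick 107 = 15 + 0.8*107 = 100.6000
Minimum tick count = 67; winners = [1]; smallest index = 1

Answer: 1 67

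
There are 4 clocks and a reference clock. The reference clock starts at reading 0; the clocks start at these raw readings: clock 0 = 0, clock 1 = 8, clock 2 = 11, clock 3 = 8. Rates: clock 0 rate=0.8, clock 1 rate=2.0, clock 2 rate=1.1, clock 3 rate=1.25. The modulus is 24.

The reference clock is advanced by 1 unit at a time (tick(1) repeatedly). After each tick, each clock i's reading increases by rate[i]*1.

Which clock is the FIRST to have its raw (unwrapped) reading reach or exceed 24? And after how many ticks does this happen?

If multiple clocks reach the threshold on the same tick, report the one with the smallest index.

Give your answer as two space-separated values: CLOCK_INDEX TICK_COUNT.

Answer: 1 8

Derivation:
clock 0: start=0, rate=0.8, needs 24-0 = 24; ticks = ceil(24/0.8) = ceil(30.0000) = 30; reading at tick 30 = 0 + 0.8*30 = 24.0000
clock 1: start=8, rate=2.0, needs 24-8 = 16; ticks = ceil(16/2.0) = ceil(8.0000) = 8; reading at tick 8 = 8 + 2.0*8 = 24.0000
clock 2: start=11, rate=1.1, needs 24-11 = 13; ticks = ceil(13/1.1) = ceil(11.8182) = 12; reading at tick 12 = 11 + 1.1*12 = 24.2000
clock 3: start=8, rate=1.25, needs 24-8 = 16; ticks = ceil(16/1.25) = ceil(12.8000) = 13; reading at tick 13 = 8 + 1.25*13 = 24.2500
Minimum tick count = 8; winners = [1]; smallest index = 1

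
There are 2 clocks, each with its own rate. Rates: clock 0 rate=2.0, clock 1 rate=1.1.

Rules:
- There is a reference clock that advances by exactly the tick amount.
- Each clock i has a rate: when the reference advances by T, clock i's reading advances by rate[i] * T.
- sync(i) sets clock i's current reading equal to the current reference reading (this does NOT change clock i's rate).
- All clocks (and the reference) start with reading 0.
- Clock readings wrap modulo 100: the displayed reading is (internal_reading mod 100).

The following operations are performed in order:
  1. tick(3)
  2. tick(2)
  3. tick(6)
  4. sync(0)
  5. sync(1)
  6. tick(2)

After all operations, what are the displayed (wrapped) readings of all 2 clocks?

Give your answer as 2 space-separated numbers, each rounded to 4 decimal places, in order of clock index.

After op 1 tick(3): ref=3.0000 raw=[6.0000 3.3000]
After op 2 tick(2): ref=5.0000 raw=[10.0000 5.5000]
After op 3 tick(6): ref=11.0000 raw=[22.0000 12.1000]
After op 4 sync(0): ref=11.0000 raw=[11.0000 12.1000]
After op 5 sync(1): ref=11.0000 raw=[11.0000 11.0000]
After op 6 tick(2): ref=13.0000 raw=[15.0000 13.2000]
Wrap final raw readings (mod 100): 15.0000 mod 100 = 15.0000; 13.2000 mod 100 = 13.2000

Answer: 15.0000 13.2000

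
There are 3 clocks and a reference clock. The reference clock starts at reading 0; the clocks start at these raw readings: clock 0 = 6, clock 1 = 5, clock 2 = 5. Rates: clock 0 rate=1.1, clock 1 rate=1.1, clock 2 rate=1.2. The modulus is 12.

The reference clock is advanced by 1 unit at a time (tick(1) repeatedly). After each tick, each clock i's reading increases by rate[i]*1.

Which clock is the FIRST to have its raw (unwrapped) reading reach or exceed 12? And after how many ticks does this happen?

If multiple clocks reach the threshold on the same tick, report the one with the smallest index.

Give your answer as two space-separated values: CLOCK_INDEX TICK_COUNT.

clock 0: start=6, rate=1.1, needs 12-6 = 6; ticks = ceil(6/1.1) = ceil(5.4545) = 6; reading at tick 6 = 6 + 1.1*6 = 12.6000
clock 1: start=5, rate=1.1, needs 12-5 = 7; ticks = ceil(7/1.1) = ceil(6.3636) = 7; reading at tick 7 = 5 + 1.1*7 = 12.7000
clock 2: start=5, rate=1.2, needs 12-5 = 7; ticks = ceil(7/1.2) = ceil(5.8333) = 6; reading at tick 6 = 5 + 1.2*6 = 12.2000
Minimum tick count = 6; winners = [0, 2]; smallest index = 0

Answer: 0 6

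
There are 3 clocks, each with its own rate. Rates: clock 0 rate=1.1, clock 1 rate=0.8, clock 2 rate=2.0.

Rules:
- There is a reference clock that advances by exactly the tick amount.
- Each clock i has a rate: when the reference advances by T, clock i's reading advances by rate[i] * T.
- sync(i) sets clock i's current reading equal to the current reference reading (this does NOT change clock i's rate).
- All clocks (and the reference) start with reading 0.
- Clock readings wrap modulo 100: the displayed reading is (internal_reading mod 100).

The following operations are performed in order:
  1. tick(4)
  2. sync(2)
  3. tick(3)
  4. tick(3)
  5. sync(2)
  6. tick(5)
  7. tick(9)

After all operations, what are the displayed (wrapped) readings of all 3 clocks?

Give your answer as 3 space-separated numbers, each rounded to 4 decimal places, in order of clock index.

After op 1 tick(4): ref=4.0000 raw=[4.4000 3.2000 8.0000]
After op 2 sync(2): ref=4.0000 raw=[4.4000 3.2000 4.0000]
After op 3 tick(3): ref=7.0000 raw=[7.7000 5.6000 10.0000]
After op 4 tick(3): ref=10.0000 raw=[11.0000 8.0000 16.0000]
After op 5 sync(2): ref=10.0000 raw=[11.0000 8.0000 10.0000]
After op 6 tick(5): ref=15.0000 raw=[16.5000 12.0000 20.0000]
After op 7 tick(9): ref=24.0000 raw=[26.4000 19.2000 38.0000]
Wrap final raw readings (mod 100): 26.4000 mod 100 = 26.4000; 19.2000 mod 100 = 19.2000; 38.0000 mod 100 = 38.0000

Answer: 26.4000 19.2000 38.0000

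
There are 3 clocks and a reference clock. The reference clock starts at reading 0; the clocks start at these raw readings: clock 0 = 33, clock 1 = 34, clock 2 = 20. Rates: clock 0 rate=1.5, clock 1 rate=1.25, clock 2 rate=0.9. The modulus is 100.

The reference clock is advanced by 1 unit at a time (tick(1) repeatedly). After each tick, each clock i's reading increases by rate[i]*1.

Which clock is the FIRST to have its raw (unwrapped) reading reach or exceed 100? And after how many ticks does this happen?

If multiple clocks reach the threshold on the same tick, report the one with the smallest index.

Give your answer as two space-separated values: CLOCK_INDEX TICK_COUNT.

Answer: 0 45

Derivation:
clock 0: start=33, rate=1.5, needs 100-33 = 67; ticks = ceil(67/1.5) = ceil(44.6667) = 45; reading at tick 45 = 33 + 1.5*45 = 100.5000
clock 1: start=34, rate=1.25, needs 100-34 = 66; ticks = ceil(66/1.25) = ceil(52.8000) = 53; reading at tick 53 = 34 + 1.25*53 = 100.2500
clock 2: start=20, rate=0.9, needs 100-20 = 80; ticks = ceil(80/0.9) = ceil(88.8889) = 89; reading at tick 89 = 20 + 0.9*89 = 100.1000
Minimum tick count = 45; winners = [0]; smallest index = 0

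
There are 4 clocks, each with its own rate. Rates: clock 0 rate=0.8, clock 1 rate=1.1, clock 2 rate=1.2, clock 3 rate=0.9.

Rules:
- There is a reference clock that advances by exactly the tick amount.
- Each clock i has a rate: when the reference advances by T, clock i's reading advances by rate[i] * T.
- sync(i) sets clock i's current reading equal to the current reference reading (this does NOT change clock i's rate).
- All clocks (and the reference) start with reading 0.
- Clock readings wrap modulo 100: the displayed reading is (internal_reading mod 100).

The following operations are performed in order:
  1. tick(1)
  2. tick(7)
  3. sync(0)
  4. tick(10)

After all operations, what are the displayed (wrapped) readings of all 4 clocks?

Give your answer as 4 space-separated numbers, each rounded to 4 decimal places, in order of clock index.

Answer: 16.0000 19.8000 21.6000 16.2000

Derivation:
After op 1 tick(1): ref=1.0000 raw=[0.8000 1.1000 1.2000 0.9000]
After op 2 tick(7): ref=8.0000 raw=[6.4000 8.8000 9.6000 7.2000]
After op 3 sync(0): ref=8.0000 raw=[8.0000 8.8000 9.6000 7.2000]
After op 4 tick(10): ref=18.0000 raw=[16.0000 19.8000 21.6000 16.2000]
Wrap final raw readings (mod 100): 16.0000 mod 100 = 16.0000; 19.8000 mod 100 = 19.8000; 21.6000 mod 100 = 21.6000; 16.2000 mod 100 = 16.2000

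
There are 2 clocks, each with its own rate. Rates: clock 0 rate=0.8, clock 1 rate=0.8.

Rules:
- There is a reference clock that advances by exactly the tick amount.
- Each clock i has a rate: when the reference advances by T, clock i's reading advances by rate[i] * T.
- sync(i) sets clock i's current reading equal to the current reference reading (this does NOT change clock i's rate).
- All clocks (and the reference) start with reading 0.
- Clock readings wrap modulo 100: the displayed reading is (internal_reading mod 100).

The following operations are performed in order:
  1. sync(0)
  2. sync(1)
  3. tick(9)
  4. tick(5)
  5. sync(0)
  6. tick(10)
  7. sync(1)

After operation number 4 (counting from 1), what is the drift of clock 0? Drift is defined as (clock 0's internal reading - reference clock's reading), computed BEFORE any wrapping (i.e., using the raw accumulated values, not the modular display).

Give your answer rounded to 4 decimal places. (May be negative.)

After op 1 sync(0): ref=0.0000 raw=[0.0000 0.0000]
After op 2 sync(1): ref=0.0000 raw=[0.0000 0.0000]
After op 3 tick(9): ref=9.0000 raw=[7.2000 7.2000]
After op 4 tick(5): ref=14.0000 raw=[11.2000 11.2000]
Drift of clock 0 after op 4: 11.2000 - 14.0000 = -2.8000

Answer: -2.8000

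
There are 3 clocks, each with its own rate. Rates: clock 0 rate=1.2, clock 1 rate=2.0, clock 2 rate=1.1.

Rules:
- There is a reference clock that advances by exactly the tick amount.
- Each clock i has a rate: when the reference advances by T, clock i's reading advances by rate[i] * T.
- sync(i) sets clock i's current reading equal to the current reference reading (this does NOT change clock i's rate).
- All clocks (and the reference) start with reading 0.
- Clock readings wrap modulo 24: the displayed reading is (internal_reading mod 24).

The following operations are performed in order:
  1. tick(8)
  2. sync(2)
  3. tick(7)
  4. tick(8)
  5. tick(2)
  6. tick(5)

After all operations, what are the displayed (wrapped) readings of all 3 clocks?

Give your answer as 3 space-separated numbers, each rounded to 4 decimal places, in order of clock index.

After op 1 tick(8): ref=8.0000 raw=[9.6000 16.0000 8.8000]
After op 2 sync(2): ref=8.0000 raw=[9.6000 16.0000 8.0000]
After op 3 tick(7): ref=15.0000 raw=[18.0000 30.0000 15.7000]
After op 4 tick(8): ref=23.0000 raw=[27.6000 46.0000 24.5000]
After op 5 tick(2): ref=25.0000 raw=[30.0000 50.0000 26.7000]
After op 6 tick(5): ref=30.0000 raw=[36.0000 60.0000 32.2000]
Wrap final raw readings (mod 24): 36.0000 mod 24 = 12.0000; 60.0000 mod 24 = 12.0000; 32.2000 mod 24 = 8.2000

Answer: 12.0000 12.0000 8.2000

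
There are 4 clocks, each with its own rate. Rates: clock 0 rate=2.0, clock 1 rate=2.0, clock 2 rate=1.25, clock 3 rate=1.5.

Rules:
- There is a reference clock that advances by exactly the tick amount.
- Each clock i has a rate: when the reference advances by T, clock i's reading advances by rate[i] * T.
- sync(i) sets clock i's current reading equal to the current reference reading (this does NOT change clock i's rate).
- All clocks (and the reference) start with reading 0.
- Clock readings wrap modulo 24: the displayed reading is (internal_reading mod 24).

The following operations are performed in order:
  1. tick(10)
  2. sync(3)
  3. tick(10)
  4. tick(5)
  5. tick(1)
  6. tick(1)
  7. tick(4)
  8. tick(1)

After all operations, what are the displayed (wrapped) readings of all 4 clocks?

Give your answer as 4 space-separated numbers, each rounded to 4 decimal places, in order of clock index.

Answer: 16.0000 16.0000 16.0000 19.0000

Derivation:
After op 1 tick(10): ref=10.0000 raw=[20.0000 20.0000 12.5000 15.0000]
After op 2 sync(3): ref=10.0000 raw=[20.0000 20.0000 12.5000 10.0000]
After op 3 tick(10): ref=20.0000 raw=[40.0000 40.0000 25.0000 25.0000]
After op 4 tick(5): ref=25.0000 raw=[50.0000 50.0000 31.2500 32.5000]
After op 5 tick(1): ref=26.0000 raw=[52.0000 52.0000 32.5000 34.0000]
After op 6 tick(1): ref=27.0000 raw=[54.0000 54.0000 33.7500 35.5000]
After op 7 tick(4): ref=31.0000 raw=[62.0000 62.0000 38.7500 41.5000]
After op 8 tick(1): ref=32.0000 raw=[64.0000 64.0000 40.0000 43.0000]
Wrap final raw readings (mod 24): 64.0000 mod 24 = 16.0000; 64.0000 mod 24 = 16.0000; 40.0000 mod 24 = 16.0000; 43.0000 mod 24 = 19.0000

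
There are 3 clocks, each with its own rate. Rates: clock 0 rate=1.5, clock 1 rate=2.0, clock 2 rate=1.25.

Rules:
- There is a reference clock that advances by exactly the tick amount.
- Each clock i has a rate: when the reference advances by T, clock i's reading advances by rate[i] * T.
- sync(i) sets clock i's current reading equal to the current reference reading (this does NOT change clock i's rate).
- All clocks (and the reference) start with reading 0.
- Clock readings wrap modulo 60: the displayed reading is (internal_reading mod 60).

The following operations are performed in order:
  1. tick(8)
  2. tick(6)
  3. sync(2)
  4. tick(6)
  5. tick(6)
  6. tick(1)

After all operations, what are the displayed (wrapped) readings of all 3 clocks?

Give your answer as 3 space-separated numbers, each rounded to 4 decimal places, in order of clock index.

After op 1 tick(8): ref=8.0000 raw=[12.0000 16.0000 10.0000]
After op 2 tick(6): ref=14.0000 raw=[21.0000 28.0000 17.5000]
After op 3 sync(2): ref=14.0000 raw=[21.0000 28.0000 14.0000]
After op 4 tick(6): ref=20.0000 raw=[30.0000 40.0000 21.5000]
After op 5 tick(6): ref=26.0000 raw=[39.0000 52.0000 29.0000]
After op 6 tick(1): ref=27.0000 raw=[40.5000 54.0000 30.2500]
Wrap final raw readings (mod 60): 40.5000 mod 60 = 40.5000; 54.0000 mod 60 = 54.0000; 30.2500 mod 60 = 30.2500

Answer: 40.5000 54.0000 30.2500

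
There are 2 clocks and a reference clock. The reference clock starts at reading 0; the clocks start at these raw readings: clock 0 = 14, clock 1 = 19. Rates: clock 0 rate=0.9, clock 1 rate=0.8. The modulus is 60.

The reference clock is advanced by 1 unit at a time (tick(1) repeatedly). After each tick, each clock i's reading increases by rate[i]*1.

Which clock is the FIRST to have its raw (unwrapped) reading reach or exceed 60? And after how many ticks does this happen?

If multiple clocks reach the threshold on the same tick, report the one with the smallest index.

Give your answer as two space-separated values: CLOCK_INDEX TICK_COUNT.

Answer: 0 52

Derivation:
clock 0: start=14, rate=0.9, needs 60-14 = 46; ticks = ceil(46/0.9) = ceil(51.1111) = 52; reading at tick 52 = 14 + 0.9*52 = 60.8000
clock 1: start=19, rate=0.8, needs 60-19 = 41; ticks = ceil(41/0.8) = ceil(51.2500) = 52; reading at tick 52 = 19 + 0.8*52 = 60.6000
Minimum tick count = 52; winners = [0, 1]; smallest index = 0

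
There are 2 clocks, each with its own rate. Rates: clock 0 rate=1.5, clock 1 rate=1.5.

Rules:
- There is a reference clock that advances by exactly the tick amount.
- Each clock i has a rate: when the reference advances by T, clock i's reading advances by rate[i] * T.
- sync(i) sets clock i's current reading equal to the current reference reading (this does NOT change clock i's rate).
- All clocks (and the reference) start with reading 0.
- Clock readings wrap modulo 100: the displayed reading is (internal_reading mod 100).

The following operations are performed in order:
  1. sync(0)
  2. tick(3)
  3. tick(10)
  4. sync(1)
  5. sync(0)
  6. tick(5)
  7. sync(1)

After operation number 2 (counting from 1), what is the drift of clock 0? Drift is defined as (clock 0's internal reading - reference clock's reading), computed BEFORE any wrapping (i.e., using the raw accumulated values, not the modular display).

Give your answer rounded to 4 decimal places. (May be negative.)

Answer: 1.5000

Derivation:
After op 1 sync(0): ref=0.0000 raw=[0.0000 0.0000]
After op 2 tick(3): ref=3.0000 raw=[4.5000 4.5000]
Drift of clock 0 after op 2: 4.5000 - 3.0000 = 1.5000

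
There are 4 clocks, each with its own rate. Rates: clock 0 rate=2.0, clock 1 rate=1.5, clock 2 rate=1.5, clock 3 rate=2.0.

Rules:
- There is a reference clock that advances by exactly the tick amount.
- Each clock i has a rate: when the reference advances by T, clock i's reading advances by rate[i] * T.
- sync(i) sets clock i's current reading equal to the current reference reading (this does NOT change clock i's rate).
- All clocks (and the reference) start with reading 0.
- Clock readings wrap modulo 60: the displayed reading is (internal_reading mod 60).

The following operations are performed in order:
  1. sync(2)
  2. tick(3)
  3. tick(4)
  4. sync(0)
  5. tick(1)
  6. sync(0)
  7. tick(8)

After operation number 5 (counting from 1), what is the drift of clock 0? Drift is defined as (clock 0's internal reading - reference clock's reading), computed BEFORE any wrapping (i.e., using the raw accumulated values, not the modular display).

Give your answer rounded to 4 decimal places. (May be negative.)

After op 1 sync(2): ref=0.0000 raw=[0.0000 0.0000 0.0000 0.0000]
After op 2 tick(3): ref=3.0000 raw=[6.0000 4.5000 4.5000 6.0000]
After op 3 tick(4): ref=7.0000 raw=[14.0000 10.5000 10.5000 14.0000]
After op 4 sync(0): ref=7.0000 raw=[7.0000 10.5000 10.5000 14.0000]
After op 5 tick(1): ref=8.0000 raw=[9.0000 12.0000 12.0000 16.0000]
Drift of clock 0 after op 5: 9.0000 - 8.0000 = 1.0000

Answer: 1.0000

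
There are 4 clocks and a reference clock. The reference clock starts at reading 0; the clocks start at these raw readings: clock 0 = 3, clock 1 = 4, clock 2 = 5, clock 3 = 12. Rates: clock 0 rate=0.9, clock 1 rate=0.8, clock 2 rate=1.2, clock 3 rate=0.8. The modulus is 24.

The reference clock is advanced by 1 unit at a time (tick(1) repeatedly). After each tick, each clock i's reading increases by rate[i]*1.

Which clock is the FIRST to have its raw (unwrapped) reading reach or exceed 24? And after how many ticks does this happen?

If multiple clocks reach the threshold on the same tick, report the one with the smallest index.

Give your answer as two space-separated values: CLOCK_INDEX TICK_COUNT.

Answer: 3 15

Derivation:
clock 0: start=3, rate=0.9, needs 24-3 = 21; ticks = ceil(21/0.9) = ceil(23.3333) = 24; reading at tick 24 = 3 + 0.9*24 = 24.6000
clock 1: start=4, rate=0.8, needs 24-4 = 20; ticks = ceil(20/0.8) = ceil(25.0000) = 25; reading at tick 25 = 4 + 0.8*25 = 24.0000
clock 2: start=5, rate=1.2, needs 24-5 = 19; ticks = ceil(19/1.2) = ceil(15.8333) = 16; reading at tick 16 = 5 + 1.2*16 = 24.2000
clock 3: start=12, rate=0.8, needs 24-12 = 12; ticks = ceil(12/0.8) = ceil(15.0000) = 15; reading at tick 15 = 12 + 0.8*15 = 24.0000
Minimum tick count = 15; winners = [3]; smallest index = 3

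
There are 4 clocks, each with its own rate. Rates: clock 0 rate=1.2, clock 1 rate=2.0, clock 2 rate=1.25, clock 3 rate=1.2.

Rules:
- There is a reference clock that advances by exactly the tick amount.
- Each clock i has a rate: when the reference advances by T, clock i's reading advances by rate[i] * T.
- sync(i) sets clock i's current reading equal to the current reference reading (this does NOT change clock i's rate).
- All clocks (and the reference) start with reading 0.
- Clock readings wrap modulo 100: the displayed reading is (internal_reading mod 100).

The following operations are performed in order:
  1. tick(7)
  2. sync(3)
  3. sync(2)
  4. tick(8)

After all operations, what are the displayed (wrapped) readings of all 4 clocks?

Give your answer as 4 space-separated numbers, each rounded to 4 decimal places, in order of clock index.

After op 1 tick(7): ref=7.0000 raw=[8.4000 14.0000 8.7500 8.4000]
After op 2 sync(3): ref=7.0000 raw=[8.4000 14.0000 8.7500 7.0000]
After op 3 sync(2): ref=7.0000 raw=[8.4000 14.0000 7.0000 7.0000]
After op 4 tick(8): ref=15.0000 raw=[18.0000 30.0000 17.0000 16.6000]
Wrap final raw readings (mod 100): 18.0000 mod 100 = 18.0000; 30.0000 mod 100 = 30.0000; 17.0000 mod 100 = 17.0000; 16.6000 mod 100 = 16.6000

Answer: 18.0000 30.0000 17.0000 16.6000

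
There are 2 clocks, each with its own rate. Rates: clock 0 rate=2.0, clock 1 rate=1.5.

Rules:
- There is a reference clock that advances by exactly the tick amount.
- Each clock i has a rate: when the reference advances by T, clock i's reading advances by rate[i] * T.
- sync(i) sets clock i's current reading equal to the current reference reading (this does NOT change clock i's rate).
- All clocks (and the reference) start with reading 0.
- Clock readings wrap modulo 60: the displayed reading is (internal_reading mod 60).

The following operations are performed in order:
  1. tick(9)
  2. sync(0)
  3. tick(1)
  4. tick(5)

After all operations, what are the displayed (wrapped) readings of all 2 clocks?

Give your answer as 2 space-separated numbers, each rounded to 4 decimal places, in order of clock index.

After op 1 tick(9): ref=9.0000 raw=[18.0000 13.5000]
After op 2 sync(0): ref=9.0000 raw=[9.0000 13.5000]
After op 3 tick(1): ref=10.0000 raw=[11.0000 15.0000]
After op 4 tick(5): ref=15.0000 raw=[21.0000 22.5000]
Wrap final raw readings (mod 60): 21.0000 mod 60 = 21.0000; 22.5000 mod 60 = 22.5000

Answer: 21.0000 22.5000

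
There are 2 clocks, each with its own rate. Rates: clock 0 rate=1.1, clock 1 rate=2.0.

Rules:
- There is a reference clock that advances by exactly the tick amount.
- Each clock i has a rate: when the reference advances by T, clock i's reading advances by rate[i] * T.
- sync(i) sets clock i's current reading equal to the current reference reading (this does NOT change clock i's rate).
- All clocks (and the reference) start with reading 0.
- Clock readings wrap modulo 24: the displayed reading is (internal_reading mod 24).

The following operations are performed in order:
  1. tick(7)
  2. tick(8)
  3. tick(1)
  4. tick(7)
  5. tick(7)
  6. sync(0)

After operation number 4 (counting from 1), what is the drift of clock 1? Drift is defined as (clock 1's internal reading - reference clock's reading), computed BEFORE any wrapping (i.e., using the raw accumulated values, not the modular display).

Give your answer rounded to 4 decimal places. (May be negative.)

Answer: 23.0000

Derivation:
After op 1 tick(7): ref=7.0000 raw=[7.7000 14.0000]
After op 2 tick(8): ref=15.0000 raw=[16.5000 30.0000]
After op 3 tick(1): ref=16.0000 raw=[17.6000 32.0000]
After op 4 tick(7): ref=23.0000 raw=[25.3000 46.0000]
Drift of clock 1 after op 4: 46.0000 - 23.0000 = 23.0000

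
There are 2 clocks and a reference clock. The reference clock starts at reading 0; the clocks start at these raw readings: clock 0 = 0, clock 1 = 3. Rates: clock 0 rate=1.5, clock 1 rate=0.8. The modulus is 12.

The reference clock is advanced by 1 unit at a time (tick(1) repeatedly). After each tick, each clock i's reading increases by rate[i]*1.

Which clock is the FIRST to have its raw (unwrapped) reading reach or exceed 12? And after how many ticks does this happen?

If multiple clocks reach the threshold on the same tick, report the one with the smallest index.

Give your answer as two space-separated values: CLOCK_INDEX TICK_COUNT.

Answer: 0 8

Derivation:
clock 0: start=0, rate=1.5, needs 12-0 = 12; ticks = ceil(12/1.5) = ceil(8.0000) = 8; reading at tick 8 = 0 + 1.5*8 = 12.0000
clock 1: start=3, rate=0.8, needs 12-3 = 9; ticks = ceil(9/0.8) = ceil(11.2500) = 12; reading at tick 12 = 3 + 0.8*12 = 12.6000
Minimum tick count = 8; winners = [0]; smallest index = 0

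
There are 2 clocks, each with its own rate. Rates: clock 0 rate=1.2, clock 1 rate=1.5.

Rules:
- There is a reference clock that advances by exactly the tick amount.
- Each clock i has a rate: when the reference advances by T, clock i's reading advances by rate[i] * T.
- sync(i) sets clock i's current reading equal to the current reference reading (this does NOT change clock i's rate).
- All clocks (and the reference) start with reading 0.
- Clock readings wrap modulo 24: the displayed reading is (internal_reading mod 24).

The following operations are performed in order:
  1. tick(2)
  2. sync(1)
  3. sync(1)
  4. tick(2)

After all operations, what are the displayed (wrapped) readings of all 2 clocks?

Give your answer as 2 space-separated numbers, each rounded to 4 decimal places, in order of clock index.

After op 1 tick(2): ref=2.0000 raw=[2.4000 3.0000]
After op 2 sync(1): ref=2.0000 raw=[2.4000 2.0000]
After op 3 sync(1): ref=2.0000 raw=[2.4000 2.0000]
After op 4 tick(2): ref=4.0000 raw=[4.8000 5.0000]
Wrap final raw readings (mod 24): 4.8000 mod 24 = 4.8000; 5.0000 mod 24 = 5.0000

Answer: 4.8000 5.0000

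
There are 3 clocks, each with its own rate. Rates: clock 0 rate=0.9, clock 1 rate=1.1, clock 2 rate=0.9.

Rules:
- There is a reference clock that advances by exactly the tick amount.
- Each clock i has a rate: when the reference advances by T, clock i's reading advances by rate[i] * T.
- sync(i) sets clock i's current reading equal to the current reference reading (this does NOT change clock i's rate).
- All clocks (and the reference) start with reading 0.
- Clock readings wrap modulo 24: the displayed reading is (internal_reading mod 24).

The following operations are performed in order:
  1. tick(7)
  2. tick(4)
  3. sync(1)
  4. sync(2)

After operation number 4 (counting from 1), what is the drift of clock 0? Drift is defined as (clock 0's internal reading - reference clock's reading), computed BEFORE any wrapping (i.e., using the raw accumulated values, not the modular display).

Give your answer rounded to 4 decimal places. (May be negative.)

Answer: -1.1000

Derivation:
After op 1 tick(7): ref=7.0000 raw=[6.3000 7.7000 6.3000]
After op 2 tick(4): ref=11.0000 raw=[9.9000 12.1000 9.9000]
After op 3 sync(1): ref=11.0000 raw=[9.9000 11.0000 9.9000]
After op 4 sync(2): ref=11.0000 raw=[9.9000 11.0000 11.0000]
Drift of clock 0 after op 4: 9.9000 - 11.0000 = -1.1000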